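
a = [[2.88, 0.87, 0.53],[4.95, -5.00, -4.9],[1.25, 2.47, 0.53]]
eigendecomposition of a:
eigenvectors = [[(-0.83+0j), (-0.08+0j), (-0.08-0j)], [(-0.19+0j), (0.82+0j), 0.82-0.00j], [(-0.52+0j), (-0.5-0.26j), (-0.5+0.26j)]]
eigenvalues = [(3.41+0j), (-2.5+1.55j), (-2.5-1.55j)]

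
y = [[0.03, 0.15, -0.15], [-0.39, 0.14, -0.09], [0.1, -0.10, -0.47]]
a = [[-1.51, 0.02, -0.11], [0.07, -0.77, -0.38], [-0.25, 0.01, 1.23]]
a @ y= [[-0.06, -0.21, 0.28], [0.26, -0.06, 0.24], [0.11, -0.16, -0.54]]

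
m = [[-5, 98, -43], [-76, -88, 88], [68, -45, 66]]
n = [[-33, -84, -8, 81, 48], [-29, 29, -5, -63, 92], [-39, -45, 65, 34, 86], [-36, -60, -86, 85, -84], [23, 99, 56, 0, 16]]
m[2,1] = -45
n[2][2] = 65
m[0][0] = -5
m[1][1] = -88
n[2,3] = 34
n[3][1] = -60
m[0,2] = -43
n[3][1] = -60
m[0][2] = -43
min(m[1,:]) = -88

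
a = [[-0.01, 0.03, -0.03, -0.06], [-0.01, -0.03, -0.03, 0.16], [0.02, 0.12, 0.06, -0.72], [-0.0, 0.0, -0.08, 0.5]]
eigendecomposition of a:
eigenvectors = [[(-0.01+0j),(-0.45-0.42j),(-0.45+0.42j),0.89+0.00j], [(0.19+0j),(0.02-0.23j),(0.02+0.23j),-0.29+0.00j], [(-0.77+0j),(-0.75+0j),(-0.75-0j),(-0.34+0j)], [(0.61+0j),-0.11-0.01j,(-0.11+0.01j),-0.05+0.00j]]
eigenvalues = [(0.6+0j), (-0.04+0.04j), (-0.04-0.04j), (-0+0j)]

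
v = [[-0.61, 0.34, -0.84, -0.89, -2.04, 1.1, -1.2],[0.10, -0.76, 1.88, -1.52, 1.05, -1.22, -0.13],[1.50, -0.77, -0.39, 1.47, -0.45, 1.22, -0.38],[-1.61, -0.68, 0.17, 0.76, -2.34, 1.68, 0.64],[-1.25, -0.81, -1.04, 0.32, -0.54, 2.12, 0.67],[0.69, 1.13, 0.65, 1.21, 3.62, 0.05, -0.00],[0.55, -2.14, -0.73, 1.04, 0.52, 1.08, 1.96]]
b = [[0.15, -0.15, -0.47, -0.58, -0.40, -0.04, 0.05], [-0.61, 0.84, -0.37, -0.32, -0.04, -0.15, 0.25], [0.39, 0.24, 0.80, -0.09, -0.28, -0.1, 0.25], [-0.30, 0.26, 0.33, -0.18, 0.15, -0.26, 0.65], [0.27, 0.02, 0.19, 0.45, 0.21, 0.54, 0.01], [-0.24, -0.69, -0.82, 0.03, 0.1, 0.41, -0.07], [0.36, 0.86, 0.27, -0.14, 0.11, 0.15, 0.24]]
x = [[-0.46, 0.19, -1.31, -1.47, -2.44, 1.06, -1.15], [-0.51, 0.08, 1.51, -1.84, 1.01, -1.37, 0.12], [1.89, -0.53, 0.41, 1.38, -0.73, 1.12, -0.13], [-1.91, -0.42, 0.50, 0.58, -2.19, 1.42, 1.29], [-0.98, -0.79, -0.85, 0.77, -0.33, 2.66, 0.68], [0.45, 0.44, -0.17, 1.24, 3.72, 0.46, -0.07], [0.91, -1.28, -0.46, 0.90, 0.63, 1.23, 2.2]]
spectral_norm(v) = 5.99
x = v + b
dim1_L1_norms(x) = [8.08, 6.44, 6.19, 8.31, 7.06, 6.55, 7.61]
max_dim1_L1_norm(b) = 2.58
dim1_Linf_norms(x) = [2.44, 1.84, 1.89, 2.19, 2.66, 3.72, 2.2]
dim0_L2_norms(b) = [0.95, 1.44, 1.37, 0.84, 0.57, 0.76, 0.78]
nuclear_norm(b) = 5.76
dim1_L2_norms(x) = [3.54, 2.97, 2.78, 3.59, 3.25, 4.0, 3.2]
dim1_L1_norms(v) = [7.02, 6.66, 6.18, 7.88, 6.75, 7.35, 8.02]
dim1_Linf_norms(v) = [2.04, 1.88, 1.5, 2.34, 2.12, 3.62, 2.14]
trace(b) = 2.47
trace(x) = 2.94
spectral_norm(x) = 5.70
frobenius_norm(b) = 2.66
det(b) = 0.01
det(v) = -53.64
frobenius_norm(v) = 8.62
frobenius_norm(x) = 8.88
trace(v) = 0.47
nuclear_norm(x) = 19.73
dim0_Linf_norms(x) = [1.91, 1.28, 1.51, 1.84, 3.72, 2.66, 2.2]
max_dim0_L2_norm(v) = 4.96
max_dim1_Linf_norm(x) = 3.72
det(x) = -145.20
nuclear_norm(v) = 18.86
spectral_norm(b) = 1.80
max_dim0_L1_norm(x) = 11.05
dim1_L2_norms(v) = [2.97, 3.01, 2.64, 3.52, 2.94, 4.09, 3.43]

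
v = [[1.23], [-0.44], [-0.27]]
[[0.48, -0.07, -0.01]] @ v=[[0.62]]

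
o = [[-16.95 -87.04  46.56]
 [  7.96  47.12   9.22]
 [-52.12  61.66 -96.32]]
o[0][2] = 46.56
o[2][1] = 61.66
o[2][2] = -96.32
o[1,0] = 7.96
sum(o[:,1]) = 21.739999999999988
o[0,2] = 46.56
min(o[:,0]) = -52.12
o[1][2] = 9.22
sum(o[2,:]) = -86.78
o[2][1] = 61.66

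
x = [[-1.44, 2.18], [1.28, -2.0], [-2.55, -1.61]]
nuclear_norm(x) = 6.55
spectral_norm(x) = 3.53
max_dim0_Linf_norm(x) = 2.55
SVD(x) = [[0.74, -0.03], [-0.67, 0.04], [0.04, 1.00]] @ diag([3.531343756682266, 3.0147323715615597]) @ [[-0.58, 0.82], [-0.82, -0.58]]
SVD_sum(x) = [[-1.51, 2.13], [1.37, -1.94], [-0.09, 0.13]] + [[0.07, 0.05], [-0.09, -0.06], [-2.46, -1.74]]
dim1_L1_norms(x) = [3.62, 3.28, 4.16]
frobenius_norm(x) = 4.64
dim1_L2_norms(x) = [2.61, 2.37, 3.02]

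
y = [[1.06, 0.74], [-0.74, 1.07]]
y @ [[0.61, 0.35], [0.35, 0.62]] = [[0.91, 0.83],[-0.08, 0.40]]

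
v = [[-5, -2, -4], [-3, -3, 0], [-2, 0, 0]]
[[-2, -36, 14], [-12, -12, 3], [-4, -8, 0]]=v@[[2, 4, 0], [2, 0, -1], [-3, 4, -3]]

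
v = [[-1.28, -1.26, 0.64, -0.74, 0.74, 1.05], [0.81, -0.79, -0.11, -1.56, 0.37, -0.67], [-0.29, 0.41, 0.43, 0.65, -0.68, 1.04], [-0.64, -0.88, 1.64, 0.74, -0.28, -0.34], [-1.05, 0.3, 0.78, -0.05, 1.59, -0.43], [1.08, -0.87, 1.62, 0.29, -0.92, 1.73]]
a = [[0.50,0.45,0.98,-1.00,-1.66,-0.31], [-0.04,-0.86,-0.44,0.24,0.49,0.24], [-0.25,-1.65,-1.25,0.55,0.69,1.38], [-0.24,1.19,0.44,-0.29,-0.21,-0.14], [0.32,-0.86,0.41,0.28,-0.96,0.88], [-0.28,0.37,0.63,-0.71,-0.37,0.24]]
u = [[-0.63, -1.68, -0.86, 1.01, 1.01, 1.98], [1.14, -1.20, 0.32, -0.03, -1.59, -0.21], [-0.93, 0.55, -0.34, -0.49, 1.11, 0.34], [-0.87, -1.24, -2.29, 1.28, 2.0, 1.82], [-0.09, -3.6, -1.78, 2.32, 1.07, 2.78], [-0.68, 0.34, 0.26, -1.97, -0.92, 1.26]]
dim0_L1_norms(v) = [5.15, 4.51, 5.22, 4.03, 4.58, 5.26]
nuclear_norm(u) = 14.34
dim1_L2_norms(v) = [2.42, 2.08, 1.55, 2.15, 2.13, 2.91]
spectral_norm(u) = 7.31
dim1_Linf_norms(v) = [1.28, 1.56, 1.04, 1.64, 1.59, 1.73]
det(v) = 13.78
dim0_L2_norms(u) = [1.95, 4.38, 3.07, 3.49, 3.28, 4.09]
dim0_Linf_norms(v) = [1.28, 1.26, 1.64, 1.56, 1.59, 1.73]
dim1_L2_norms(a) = [2.29, 1.14, 2.65, 1.35, 1.67, 1.14]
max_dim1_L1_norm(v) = 6.51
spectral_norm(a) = 3.67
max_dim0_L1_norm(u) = 8.61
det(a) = 0.00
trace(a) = -2.62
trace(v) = 2.42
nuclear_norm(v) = 11.81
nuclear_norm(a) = 7.81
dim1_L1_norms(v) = [5.71, 4.31, 3.5, 4.52, 4.2, 6.51]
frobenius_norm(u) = 8.49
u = v @ a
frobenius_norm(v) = 5.49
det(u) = -0.05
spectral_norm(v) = 3.46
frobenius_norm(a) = 4.42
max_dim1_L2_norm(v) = 2.91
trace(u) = 1.44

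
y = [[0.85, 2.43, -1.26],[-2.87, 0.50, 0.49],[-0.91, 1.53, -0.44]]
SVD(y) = [[-0.57, -0.70, -0.43], [0.82, -0.43, -0.39], [0.08, -0.57, 0.81]] @ diag([3.21528210311719, 3.156985623248017, 0.0016649263138992843]) @ [[-0.90,  -0.26,  0.34], [0.37,  -0.88,  0.29], [-0.22,  -0.39,  -0.90]]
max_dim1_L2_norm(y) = 2.95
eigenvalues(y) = [(0.46+2.17j), (0.46-2.17j), (-0+0j)]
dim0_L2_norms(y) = [3.13, 2.91, 1.42]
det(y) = -0.02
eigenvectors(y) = [[0.07-0.56j, 0.07+0.56j, 0.22+0.00j], [0.68+0.00j, 0.68-0.00j, 0.39+0.00j], [0.36-0.30j, 0.36+0.30j, (0.9+0j)]]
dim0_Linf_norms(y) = [2.87, 2.43, 1.26]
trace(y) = 0.91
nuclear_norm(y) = 6.37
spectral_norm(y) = 3.22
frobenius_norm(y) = 4.51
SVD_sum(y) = [[1.66, 0.48, -0.62], [-2.38, -0.69, 0.88], [-0.25, -0.07, 0.09]] + [[-0.81, 1.95, -0.65], [-0.49, 1.19, -0.39], [-0.66, 1.60, -0.53]] + [[0.00, 0.00, 0.0], [0.00, 0.0, 0.0], [-0.0, -0.00, -0.00]]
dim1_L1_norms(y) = [4.54, 3.86, 2.88]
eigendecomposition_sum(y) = [[(0.42+1.27j), 1.21-0.06j, (-0.63-0.29j)], [(-1.44+0.69j), 0.25+1.43j, (0.25-0.79j)], [(-0.46+1j), (0.76+0.65j), -0.22-0.53j]] + [[0.42-1.27j, 1.21+0.06j, -0.63+0.29j],[(-1.44-0.69j), 0.25-1.43j, (0.25+0.79j)],[-0.46-1.00j, (0.76-0.65j), (-0.22+0.53j)]] + [[0.00-0.00j, -0j, -0.00+0.00j], [0.00-0.00j, 0.00-0.00j, (-0+0j)], [-0j, 0.00-0.00j, -0.01+0.00j]]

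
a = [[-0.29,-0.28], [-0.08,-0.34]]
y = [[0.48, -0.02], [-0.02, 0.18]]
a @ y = [[-0.13,-0.04], [-0.03,-0.06]]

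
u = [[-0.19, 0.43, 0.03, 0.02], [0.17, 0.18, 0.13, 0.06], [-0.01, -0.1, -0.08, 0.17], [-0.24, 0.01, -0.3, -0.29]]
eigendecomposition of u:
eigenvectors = [[(-0.64+0j), (-0.63+0j), 0.09+0.17j, (0.09-0.17j)], [-0.71+0.00j, 0.16+0.00j, (-0.08+0.08j), -0.08-0.08j], [(0.27+0j), (0.48+0j), (-0.36-0.55j), -0.36+0.55j], [0.11+0.00j, (-0.58+0j), (0.72+0j), (0.72-0j)]]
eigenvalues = [(0.27+0j), (-0.31+0j), (-0.17+0.17j), (-0.17-0.17j)]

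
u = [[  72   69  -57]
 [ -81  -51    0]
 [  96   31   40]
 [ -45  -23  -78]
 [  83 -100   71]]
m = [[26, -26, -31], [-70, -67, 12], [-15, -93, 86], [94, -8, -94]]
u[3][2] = -78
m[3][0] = 94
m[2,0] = -15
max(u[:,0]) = 96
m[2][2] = 86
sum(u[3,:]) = -146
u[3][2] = -78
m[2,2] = 86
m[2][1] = -93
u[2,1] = 31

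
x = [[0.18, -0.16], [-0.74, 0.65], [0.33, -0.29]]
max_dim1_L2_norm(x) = 0.98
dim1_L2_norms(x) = [0.24, 0.98, 0.44]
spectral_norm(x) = 1.11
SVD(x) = [[-0.22,  -0.97], [0.89,  -0.23], [-0.40,  0.03]] @ diag([1.10503307275456, 0.0013813466672469433]) @ [[-0.75, 0.66],[0.66, 0.75]]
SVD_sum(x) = [[0.18, -0.16], [-0.74, 0.65], [0.33, -0.29]] + [[-0.00, -0.0], [-0.00, -0.0], [0.0, 0.00]]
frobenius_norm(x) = 1.11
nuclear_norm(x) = 1.11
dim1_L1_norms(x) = [0.34, 1.39, 0.62]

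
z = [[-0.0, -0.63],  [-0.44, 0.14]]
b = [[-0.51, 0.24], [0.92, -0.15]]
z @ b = [[-0.58, 0.09], [0.35, -0.13]]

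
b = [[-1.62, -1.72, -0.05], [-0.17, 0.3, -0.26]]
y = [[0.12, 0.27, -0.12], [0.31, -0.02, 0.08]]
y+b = [[-1.5, -1.45, -0.17], [0.14, 0.28, -0.18]]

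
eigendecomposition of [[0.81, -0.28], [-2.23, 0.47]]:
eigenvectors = [[0.4, 0.28], [-0.92, 0.96]]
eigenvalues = [1.45, -0.17]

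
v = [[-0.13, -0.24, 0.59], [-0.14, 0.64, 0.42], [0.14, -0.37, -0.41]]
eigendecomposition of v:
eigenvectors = [[0.88,0.96,-0.58], [0.26,0.03,0.72], [-0.40,0.28,-0.37]]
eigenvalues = [-0.47, 0.03, 0.54]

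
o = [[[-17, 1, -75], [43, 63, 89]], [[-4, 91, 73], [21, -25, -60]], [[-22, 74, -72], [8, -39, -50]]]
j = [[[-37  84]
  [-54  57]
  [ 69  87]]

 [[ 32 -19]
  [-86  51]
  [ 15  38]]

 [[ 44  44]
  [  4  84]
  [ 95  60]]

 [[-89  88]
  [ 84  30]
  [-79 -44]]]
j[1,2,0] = 15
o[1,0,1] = 91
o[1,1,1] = -25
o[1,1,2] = -60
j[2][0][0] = 44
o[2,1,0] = 8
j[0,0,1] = 84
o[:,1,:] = [[43, 63, 89], [21, -25, -60], [8, -39, -50]]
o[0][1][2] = 89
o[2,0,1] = 74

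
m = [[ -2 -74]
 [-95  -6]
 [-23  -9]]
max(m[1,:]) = -6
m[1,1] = -6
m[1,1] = -6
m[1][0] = -95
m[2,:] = [-23, -9]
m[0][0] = -2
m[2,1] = -9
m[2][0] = -23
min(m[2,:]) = -23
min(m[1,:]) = -95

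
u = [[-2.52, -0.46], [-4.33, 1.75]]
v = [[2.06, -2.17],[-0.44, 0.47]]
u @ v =[[-4.99, 5.25], [-9.69, 10.22]]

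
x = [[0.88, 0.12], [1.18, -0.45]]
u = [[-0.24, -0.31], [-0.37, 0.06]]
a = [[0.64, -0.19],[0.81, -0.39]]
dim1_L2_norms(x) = [0.89, 1.26]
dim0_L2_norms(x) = [1.47, 0.47]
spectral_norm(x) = 1.50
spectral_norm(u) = 0.47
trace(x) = 0.43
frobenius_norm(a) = 1.12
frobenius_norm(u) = 0.54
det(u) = -0.13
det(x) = -0.54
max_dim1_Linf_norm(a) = 0.81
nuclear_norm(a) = 1.20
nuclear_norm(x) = 1.86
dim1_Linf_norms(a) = [0.64, 0.81]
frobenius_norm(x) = 1.54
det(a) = -0.10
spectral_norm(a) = 1.12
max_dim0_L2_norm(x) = 1.47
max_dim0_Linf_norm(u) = 0.37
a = u + x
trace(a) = 0.25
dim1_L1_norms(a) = [0.83, 1.2]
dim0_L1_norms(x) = [2.06, 0.57]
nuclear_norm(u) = 0.74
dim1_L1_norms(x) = [1.0, 1.63]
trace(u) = -0.18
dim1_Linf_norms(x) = [0.88, 1.18]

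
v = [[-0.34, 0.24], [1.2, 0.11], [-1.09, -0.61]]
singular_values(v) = [1.72, 0.49]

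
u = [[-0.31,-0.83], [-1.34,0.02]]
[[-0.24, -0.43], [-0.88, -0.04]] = u@[[0.66, 0.04], [0.04, 0.5]]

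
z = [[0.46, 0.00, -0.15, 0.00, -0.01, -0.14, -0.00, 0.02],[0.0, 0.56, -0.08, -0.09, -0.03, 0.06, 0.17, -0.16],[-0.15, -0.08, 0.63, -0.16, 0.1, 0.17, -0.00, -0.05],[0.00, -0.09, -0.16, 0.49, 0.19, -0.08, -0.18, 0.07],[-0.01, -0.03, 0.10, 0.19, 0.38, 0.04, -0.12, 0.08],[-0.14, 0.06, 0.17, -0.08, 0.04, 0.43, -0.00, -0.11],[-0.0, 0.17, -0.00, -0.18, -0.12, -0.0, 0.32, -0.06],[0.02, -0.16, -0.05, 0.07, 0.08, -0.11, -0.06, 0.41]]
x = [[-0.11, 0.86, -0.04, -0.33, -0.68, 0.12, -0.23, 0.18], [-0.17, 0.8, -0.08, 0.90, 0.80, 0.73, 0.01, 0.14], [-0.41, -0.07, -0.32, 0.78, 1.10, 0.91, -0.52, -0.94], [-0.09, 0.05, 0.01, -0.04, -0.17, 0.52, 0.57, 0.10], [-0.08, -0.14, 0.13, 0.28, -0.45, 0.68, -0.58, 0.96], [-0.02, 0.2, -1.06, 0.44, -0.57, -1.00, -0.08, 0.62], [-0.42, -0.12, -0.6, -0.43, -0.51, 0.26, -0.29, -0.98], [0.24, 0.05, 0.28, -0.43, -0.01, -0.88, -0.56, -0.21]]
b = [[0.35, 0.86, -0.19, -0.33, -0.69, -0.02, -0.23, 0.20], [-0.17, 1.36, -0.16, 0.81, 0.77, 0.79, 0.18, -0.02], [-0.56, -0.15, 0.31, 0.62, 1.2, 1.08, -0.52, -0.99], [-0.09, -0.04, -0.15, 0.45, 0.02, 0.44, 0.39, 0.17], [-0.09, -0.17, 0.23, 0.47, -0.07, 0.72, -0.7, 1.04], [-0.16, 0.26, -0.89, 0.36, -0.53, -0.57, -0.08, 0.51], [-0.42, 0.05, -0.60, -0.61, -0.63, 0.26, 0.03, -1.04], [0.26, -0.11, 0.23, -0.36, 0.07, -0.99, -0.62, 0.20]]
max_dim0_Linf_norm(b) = 1.36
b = z + x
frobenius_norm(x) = 4.18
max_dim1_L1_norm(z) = 1.34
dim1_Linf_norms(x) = [0.86, 0.9, 1.1, 0.57, 0.96, 1.06, 0.98, 0.88]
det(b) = -0.01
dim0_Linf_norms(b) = [0.56, 1.36, 0.89, 0.81, 1.2, 1.08, 0.7, 1.04]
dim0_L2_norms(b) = [0.87, 1.65, 1.2, 1.48, 1.79, 1.97, 1.18, 1.87]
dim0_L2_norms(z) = [0.5, 0.62, 0.7, 0.59, 0.46, 0.51, 0.43, 0.47]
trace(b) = 2.06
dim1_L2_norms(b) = [1.26, 1.95, 2.16, 0.78, 1.55, 1.37, 1.57, 1.29]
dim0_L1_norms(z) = [0.78, 1.15, 1.34, 1.26, 0.95, 1.03, 0.85, 0.96]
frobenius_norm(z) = 1.54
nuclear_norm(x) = 9.77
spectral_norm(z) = 0.97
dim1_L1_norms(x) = [2.55, 3.63, 5.05, 1.55, 3.3, 3.99, 3.61, 2.66]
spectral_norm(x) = 2.61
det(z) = 0.00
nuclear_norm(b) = 10.21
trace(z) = 3.68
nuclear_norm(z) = 3.68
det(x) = -0.00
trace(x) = -1.62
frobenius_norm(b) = 4.37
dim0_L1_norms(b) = [2.1, 3.0, 2.76, 4.01, 3.98, 4.87, 2.75, 4.17]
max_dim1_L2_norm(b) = 2.16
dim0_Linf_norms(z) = [0.46, 0.56, 0.63, 0.49, 0.38, 0.43, 0.32, 0.41]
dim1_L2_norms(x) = [1.19, 1.64, 2.02, 0.8, 1.43, 1.75, 1.45, 1.21]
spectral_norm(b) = 2.79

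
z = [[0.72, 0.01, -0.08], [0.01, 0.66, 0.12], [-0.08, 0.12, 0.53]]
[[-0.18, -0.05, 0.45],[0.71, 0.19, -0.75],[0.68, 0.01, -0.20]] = z@[[-0.14, -0.08, 0.64], [0.88, 0.30, -1.15], [1.06, -0.07, -0.02]]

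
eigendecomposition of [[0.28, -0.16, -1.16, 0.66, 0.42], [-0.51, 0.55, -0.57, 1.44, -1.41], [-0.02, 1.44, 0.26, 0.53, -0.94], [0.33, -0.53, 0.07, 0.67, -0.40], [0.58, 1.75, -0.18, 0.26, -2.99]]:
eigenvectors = [[0.13+0.00j,  0.31-0.20j,  0.31+0.20j,  0.75+0.00j,  (0.75-0j)], [-0.34+0.00j,  0.65+0.00j,  0.65-0.00j,  (0.01-0.15j),  0.01+0.15j], [-0.10+0.00j,  0.03-0.45j,  0.03+0.45j,  -0.11-0.39j,  -0.11+0.39j], [-0.19+0.00j,  (0.12+0.19j),  (0.12-0.19j),  (0.39-0.27j),  0.39+0.27j], [(-0.91+0j),  0.39-0.20j,  0.39+0.20j,  0.14-0.08j,  0.14+0.08j]]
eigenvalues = [(-2.38+0j), (-0.31+1.43j), (-0.31-1.43j), (0.88+0.36j), (0.88-0.36j)]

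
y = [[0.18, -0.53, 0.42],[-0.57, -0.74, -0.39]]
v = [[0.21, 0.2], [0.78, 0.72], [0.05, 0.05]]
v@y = [[-0.08, -0.26, 0.01], [-0.27, -0.95, 0.05], [-0.02, -0.06, 0.00]]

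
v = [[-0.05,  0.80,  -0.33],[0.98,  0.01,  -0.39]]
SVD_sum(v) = [[0.21, 0.04, -0.10], [0.92, 0.18, -0.44]] + [[-0.26, 0.76, -0.23], [0.06, -0.17, 0.05]]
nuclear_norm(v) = 1.92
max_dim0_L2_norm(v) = 0.98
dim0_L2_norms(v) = [0.98, 0.8, 0.51]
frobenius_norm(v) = 1.37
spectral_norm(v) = 1.06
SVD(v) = [[0.22, 0.97], [0.97, -0.22]] @ diag([1.0643155790351249, 0.855121247673759]) @ [[0.89,0.18,-0.43], [-0.31,0.91,-0.27]]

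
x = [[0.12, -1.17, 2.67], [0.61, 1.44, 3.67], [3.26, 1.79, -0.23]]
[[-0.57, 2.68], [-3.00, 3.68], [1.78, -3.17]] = x@[[0.98,-0.97], [-0.87,0.14], [-0.64,1.11]]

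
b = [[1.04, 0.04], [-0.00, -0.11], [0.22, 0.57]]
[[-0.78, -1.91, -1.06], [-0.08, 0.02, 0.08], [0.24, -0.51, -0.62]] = b @ [[-0.78,-1.83,-0.99], [0.73,-0.19,-0.71]]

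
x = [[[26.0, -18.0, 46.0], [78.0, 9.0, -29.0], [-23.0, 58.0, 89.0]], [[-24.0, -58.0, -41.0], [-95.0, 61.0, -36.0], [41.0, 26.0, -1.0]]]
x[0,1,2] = -29.0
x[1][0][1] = -58.0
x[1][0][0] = -24.0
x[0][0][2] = 46.0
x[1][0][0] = -24.0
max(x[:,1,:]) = 78.0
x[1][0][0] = -24.0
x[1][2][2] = -1.0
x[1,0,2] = -41.0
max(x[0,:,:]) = 89.0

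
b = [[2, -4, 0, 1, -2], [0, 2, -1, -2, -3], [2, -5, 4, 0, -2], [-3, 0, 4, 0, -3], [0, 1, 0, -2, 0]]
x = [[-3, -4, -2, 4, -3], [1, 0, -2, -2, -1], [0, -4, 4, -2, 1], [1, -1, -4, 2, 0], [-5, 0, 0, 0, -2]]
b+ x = [[-1, -8, -2, 5, -5], [1, 2, -3, -4, -4], [2, -9, 8, -2, -1], [-2, -1, 0, 2, -3], [-5, 1, 0, -2, -2]]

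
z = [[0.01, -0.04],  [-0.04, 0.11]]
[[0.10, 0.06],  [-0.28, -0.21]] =z@ [[-0.8, 4.06], [-2.80, -0.44]]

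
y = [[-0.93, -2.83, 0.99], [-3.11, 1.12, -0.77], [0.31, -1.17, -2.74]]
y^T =[[-0.93, -3.11, 0.31],[-2.83, 1.12, -1.17],[0.99, -0.77, -2.74]]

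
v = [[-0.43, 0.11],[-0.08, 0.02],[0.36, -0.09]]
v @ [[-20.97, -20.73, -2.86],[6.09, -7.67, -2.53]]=[[9.69, 8.07, 0.95], [1.80, 1.5, 0.18], [-8.1, -6.77, -0.8]]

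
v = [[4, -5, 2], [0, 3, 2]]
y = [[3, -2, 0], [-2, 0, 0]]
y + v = [[7, -7, 2], [-2, 3, 2]]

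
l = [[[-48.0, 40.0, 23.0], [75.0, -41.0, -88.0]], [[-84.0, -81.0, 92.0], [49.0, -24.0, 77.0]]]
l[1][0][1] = -81.0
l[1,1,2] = 77.0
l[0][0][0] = -48.0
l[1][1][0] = 49.0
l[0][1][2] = -88.0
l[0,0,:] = [-48.0, 40.0, 23.0]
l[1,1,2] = 77.0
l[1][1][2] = 77.0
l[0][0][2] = 23.0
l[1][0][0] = -84.0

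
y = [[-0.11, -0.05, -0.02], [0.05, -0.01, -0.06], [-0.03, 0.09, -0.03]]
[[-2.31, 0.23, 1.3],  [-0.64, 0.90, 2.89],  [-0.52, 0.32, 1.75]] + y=[[-2.42, 0.18, 1.28], [-0.59, 0.89, 2.83], [-0.55, 0.41, 1.72]]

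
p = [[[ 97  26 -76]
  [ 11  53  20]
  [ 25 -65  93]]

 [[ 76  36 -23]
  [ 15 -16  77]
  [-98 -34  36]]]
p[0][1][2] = 20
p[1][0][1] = 36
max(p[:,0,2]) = -23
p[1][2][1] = -34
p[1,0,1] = 36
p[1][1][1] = -16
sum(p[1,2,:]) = -96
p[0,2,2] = 93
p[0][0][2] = -76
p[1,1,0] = 15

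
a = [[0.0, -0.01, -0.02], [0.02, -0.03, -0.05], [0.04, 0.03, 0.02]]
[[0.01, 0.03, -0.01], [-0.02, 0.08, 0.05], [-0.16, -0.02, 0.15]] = a@[[-2.43, -0.06, 3.37], [-2.84, 0.74, 0.46], [1.12, -2.07, 0.13]]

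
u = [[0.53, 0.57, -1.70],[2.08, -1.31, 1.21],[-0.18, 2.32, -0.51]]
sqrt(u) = [[(1.04+0.28j), 0.04-0.49j, (-0.58+0.37j)], [0.68-0.54j, (0.53+0.96j), (0.22-0.72j)], [(0.12+0.45j), (0.67-0.8j), (0.73+0.61j)]]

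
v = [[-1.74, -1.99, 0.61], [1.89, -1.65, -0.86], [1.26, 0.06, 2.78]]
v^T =[[-1.74, 1.89, 1.26], [-1.99, -1.65, 0.06], [0.61, -0.86, 2.78]]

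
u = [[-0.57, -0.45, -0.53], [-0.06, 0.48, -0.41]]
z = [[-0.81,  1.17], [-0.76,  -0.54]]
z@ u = [[0.39, 0.93, -0.05], [0.47, 0.08, 0.62]]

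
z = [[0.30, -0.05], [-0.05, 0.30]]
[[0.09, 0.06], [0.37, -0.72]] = z@ [[0.52, -0.2], [1.33, -2.43]]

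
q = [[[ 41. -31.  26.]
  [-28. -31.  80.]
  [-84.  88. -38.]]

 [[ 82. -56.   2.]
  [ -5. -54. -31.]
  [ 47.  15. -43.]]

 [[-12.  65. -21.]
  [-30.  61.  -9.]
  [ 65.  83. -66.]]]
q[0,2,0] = -84.0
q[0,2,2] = -38.0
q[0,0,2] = 26.0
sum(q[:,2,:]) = 67.0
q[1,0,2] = 2.0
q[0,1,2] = 80.0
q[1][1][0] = -5.0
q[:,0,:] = [[41.0, -31.0, 26.0], [82.0, -56.0, 2.0], [-12.0, 65.0, -21.0]]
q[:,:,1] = [[-31.0, -31.0, 88.0], [-56.0, -54.0, 15.0], [65.0, 61.0, 83.0]]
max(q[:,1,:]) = 80.0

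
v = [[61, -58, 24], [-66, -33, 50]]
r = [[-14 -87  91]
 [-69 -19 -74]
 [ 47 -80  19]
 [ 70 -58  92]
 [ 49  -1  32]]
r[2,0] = 47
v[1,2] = 50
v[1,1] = -33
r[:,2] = [91, -74, 19, 92, 32]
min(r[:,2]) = -74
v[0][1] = -58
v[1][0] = -66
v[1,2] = 50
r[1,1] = -19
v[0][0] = 61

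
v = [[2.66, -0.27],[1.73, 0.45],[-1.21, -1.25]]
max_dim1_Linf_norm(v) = 2.66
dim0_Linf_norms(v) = [2.66, 1.25]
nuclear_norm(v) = 4.69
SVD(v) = [[-0.75, 0.54],[-0.52, -0.14],[0.41, 0.83]] @ diag([3.432400932633213, 1.26060455245039]) @ [[-0.99, -0.16], [0.16, -0.99]]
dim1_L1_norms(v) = [2.93, 2.18, 2.46]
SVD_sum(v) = [[2.55, 0.40],[1.76, 0.28],[-1.37, -0.22]] + [[0.11, -0.67], [-0.03, 0.17], [0.16, -1.03]]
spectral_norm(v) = 3.43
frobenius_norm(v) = 3.66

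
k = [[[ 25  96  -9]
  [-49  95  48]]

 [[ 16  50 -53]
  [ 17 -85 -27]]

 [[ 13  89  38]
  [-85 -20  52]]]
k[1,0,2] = -53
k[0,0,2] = -9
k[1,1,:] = [17, -85, -27]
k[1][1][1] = -85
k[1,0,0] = 16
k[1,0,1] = 50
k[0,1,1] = 95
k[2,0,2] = 38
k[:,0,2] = [-9, -53, 38]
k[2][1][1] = -20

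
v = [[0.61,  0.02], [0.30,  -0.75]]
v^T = [[0.61, 0.3], [0.02, -0.75]]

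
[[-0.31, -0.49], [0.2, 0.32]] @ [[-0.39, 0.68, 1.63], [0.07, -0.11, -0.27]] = [[0.09, -0.16, -0.37],  [-0.06, 0.1, 0.24]]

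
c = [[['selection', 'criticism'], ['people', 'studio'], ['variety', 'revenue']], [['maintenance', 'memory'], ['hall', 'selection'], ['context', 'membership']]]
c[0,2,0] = 'variety'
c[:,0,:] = [['selection', 'criticism'], ['maintenance', 'memory']]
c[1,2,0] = 'context'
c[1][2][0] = 'context'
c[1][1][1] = 'selection'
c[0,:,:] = [['selection', 'criticism'], ['people', 'studio'], ['variety', 'revenue']]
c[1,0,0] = 'maintenance'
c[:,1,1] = ['studio', 'selection']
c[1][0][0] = 'maintenance'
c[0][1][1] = 'studio'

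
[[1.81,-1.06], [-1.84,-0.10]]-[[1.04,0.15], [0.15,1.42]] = [[0.77, -1.21], [-1.99, -1.52]]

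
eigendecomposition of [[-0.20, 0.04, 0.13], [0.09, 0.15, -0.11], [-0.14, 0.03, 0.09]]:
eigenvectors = [[0.82, 0.56, 0.16], [-0.04, 0.24, 0.98], [0.58, 0.79, 0.12]]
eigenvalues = [-0.11, -0.0, 0.15]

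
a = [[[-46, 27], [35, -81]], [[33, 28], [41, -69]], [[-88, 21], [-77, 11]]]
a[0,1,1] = -81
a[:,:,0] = [[-46, 35], [33, 41], [-88, -77]]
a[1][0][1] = 28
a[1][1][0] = 41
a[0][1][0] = 35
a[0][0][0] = -46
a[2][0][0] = -88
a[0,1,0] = 35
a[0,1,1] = -81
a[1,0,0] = 33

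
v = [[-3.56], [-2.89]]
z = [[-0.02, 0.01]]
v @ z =[[0.07, -0.04], [0.06, -0.03]]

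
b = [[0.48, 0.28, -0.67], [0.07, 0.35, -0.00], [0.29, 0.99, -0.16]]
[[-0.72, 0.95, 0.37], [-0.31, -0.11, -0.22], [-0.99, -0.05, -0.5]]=b @ [[-0.38, 0.08, 1.32], [-0.81, -0.32, -0.89], [0.46, -1.5, 0.02]]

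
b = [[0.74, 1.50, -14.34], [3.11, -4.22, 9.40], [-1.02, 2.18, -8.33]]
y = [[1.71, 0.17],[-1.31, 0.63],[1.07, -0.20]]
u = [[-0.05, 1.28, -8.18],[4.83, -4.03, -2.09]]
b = y @ u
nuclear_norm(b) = 23.59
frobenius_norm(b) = 19.99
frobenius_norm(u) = 10.61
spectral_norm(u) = 8.56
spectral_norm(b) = 19.58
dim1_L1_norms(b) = [16.58, 16.73, 11.53]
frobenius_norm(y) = 2.50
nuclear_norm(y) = 3.03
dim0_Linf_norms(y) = [1.71, 0.63]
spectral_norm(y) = 2.43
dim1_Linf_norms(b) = [14.34, 9.4, 8.33]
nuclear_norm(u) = 14.82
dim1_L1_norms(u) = [9.51, 10.95]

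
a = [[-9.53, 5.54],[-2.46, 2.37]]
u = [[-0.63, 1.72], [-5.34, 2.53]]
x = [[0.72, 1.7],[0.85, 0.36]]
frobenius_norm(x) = 2.06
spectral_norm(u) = 6.06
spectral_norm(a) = 11.51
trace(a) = -7.16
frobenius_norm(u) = 6.19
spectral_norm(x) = 1.97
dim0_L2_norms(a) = [9.84, 6.03]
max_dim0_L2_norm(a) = 9.84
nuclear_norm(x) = 2.58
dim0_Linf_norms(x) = [0.85, 1.7]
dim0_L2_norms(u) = [5.38, 3.06]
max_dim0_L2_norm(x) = 1.74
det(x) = -1.19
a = x @ u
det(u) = 7.59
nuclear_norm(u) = 7.31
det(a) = -8.96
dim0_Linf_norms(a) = [9.53, 5.54]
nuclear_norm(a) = 12.29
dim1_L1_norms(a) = [15.07, 4.83]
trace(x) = 1.08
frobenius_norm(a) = 11.54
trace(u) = 1.90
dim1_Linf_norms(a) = [9.53, 2.46]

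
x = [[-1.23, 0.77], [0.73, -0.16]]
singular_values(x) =[1.62, 0.23]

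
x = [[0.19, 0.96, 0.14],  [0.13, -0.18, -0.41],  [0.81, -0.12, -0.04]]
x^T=[[0.19,0.13,0.81], [0.96,-0.18,-0.12], [0.14,-0.41,-0.04]]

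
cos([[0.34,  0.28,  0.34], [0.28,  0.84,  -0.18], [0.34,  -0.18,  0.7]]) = [[0.86,  -0.12,  -0.14],[-0.12,  0.62,  0.08],[-0.14,  0.08,  0.70]]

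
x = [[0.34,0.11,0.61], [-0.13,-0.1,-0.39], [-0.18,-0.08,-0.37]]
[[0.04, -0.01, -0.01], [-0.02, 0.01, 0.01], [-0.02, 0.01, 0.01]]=x@[[0.04, -0.01, -0.01], [-0.02, 0.01, 0.00], [0.05, -0.02, -0.01]]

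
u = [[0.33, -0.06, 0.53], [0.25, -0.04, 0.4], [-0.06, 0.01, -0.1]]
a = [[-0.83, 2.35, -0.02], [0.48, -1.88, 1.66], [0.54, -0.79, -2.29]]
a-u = [[-1.16, 2.41, -0.55],[0.23, -1.84, 1.26],[0.60, -0.8, -2.19]]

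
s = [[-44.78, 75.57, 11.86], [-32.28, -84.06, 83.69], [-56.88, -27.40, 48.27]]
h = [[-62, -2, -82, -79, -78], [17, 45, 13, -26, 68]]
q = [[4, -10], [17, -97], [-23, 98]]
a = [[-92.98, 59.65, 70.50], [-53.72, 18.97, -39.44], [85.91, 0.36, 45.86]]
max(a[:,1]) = 59.65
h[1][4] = 68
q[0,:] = [4, -10]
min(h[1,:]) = -26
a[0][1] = 59.65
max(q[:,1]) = 98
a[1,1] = 18.97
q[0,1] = -10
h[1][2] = 13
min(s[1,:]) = -84.06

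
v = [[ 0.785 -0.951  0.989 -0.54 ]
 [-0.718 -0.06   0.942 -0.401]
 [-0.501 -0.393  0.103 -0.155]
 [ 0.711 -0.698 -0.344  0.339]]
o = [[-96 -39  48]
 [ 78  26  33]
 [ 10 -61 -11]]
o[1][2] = 33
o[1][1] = 26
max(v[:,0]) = 0.785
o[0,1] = -39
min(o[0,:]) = -96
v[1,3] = -0.401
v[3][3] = 0.339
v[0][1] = -0.951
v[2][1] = -0.393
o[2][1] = -61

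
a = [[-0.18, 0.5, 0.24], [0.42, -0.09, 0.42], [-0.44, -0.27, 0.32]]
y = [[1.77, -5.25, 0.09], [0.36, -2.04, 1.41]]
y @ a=[[-2.56, 1.33, -1.75], [-1.54, -0.02, -0.32]]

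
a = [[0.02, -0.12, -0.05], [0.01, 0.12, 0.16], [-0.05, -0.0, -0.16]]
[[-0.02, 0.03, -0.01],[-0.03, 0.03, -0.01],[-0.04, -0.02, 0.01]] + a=[[0.00, -0.09, -0.06], [-0.02, 0.15, 0.15], [-0.09, -0.02, -0.15]]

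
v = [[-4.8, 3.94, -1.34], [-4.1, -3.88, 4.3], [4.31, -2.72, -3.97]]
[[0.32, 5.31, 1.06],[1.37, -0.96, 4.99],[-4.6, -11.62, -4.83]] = v @ [[0.12, 0.07, -0.43],[0.54, 1.99, -0.0],[0.92, 1.64, 0.75]]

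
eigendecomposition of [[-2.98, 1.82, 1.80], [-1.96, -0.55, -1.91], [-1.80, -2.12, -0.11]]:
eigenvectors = [[0.70+0.00j, (0.7-0j), 0.03+0.00j],  [0.07+0.52j, (0.07-0.52j), -0.66+0.00j],  [0.06+0.48j, 0.06-0.48j, (0.75+0j)]]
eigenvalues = [(-2.67+2.59j), (-2.67-2.59j), (1.7+0j)]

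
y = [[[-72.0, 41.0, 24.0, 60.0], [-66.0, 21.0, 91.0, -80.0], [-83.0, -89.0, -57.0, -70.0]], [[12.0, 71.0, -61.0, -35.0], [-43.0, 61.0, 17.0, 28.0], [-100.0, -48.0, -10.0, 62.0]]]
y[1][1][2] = 17.0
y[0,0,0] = -72.0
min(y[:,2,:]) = -100.0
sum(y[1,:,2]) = -54.0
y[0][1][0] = -66.0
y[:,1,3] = [-80.0, 28.0]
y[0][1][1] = 21.0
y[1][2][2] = -10.0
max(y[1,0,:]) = 71.0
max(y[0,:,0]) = -66.0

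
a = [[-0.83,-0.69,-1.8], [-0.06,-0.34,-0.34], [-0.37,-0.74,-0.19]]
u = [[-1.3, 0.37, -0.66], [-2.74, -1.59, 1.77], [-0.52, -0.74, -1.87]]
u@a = [[1.30,1.26,2.34], [1.71,1.12,5.14], [1.17,1.99,1.54]]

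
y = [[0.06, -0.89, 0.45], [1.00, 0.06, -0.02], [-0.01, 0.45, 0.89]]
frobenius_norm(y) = 1.73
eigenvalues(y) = [(0.01+1j), (0.01-1j), (1+0j)]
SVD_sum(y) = [[-0.31, -0.11, 0.07],[0.87, 0.31, -0.20],[-0.05, -0.02, 0.01]] + [[0.33, -0.84, 0.14],[0.11, -0.28, 0.05],[-0.10, 0.25, -0.04]] + [[0.04, 0.05, 0.23],  [0.02, 0.03, 0.14],  [0.14, 0.22, 0.92]]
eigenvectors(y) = [[-0.04+0.69j, (-0.04-0.69j), 0.23+0.00j], [0.69+0.00j, (0.69-0j), (0.23+0j)], [(-0.16-0.17j), (-0.16+0.17j), 0.94+0.00j]]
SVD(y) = [[0.33,0.91,0.24], [-0.94,0.31,0.14], [0.05,-0.28,0.96]] @ diag([1.0024441052318473, 0.9987868058353904, 0.9972114782607853]) @ [[-0.92, -0.33, 0.22], [0.36, -0.92, 0.16], [0.15, 0.23, 0.96]]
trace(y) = 1.01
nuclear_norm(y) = 3.00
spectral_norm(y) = 1.00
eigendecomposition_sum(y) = [[0.47j, (-0.47-0.02j), 0.11-0.11j], [0.47-0.03j, 0.47j, -0.12-0.11j], [(-0.12-0.11j), (0.12-0.11j), 0.05j]] + [[-0.47j, -0.47+0.02j, (0.11+0.11j)], [(0.47+0.03j), 0.00-0.47j, -0.12+0.11j], [(-0.12+0.11j), (0.12+0.11j), -0.05j]] + [[0.06+0.00j, (0.05-0j), 0.22+0.00j], [0.05+0.00j, 0.05-0.00j, (0.22+0j)], [(0.22+0j), 0.22-0.00j, (0.89+0j)]]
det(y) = 1.00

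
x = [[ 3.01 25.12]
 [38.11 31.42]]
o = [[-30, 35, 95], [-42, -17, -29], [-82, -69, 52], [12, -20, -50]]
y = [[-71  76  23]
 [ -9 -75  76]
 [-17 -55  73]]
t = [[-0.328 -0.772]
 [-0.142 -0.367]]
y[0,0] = -71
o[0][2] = 95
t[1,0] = -0.142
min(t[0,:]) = -0.772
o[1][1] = -17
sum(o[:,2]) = 68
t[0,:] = [-0.328, -0.772]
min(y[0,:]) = -71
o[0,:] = [-30, 35, 95]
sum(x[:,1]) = 56.540000000000006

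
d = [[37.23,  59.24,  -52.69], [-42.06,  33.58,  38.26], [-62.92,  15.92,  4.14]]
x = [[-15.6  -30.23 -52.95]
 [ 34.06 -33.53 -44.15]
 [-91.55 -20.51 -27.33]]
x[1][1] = -33.53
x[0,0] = -15.6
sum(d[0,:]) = 43.78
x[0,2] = -52.95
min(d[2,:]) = -62.92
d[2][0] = -62.92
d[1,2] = 38.26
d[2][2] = 4.14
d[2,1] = 15.92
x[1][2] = -44.15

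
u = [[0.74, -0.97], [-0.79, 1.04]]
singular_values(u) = [1.79, 0.0]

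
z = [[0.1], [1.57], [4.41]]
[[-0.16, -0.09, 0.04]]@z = [[0.02]]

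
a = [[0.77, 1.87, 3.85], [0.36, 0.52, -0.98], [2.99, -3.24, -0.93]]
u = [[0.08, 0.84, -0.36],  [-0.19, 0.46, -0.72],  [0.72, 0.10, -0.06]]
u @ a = [[-0.71, 1.75, -0.18], [-2.13, 2.22, -0.51], [0.41, 1.59, 2.73]]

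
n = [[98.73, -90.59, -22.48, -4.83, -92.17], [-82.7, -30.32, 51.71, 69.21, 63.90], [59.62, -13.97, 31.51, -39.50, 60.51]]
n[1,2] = 51.71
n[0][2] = -22.48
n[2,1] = -13.97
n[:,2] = [-22.48, 51.71, 31.51]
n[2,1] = -13.97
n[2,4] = 60.51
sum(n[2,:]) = 98.16999999999999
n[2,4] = 60.51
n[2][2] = 31.51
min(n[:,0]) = -82.7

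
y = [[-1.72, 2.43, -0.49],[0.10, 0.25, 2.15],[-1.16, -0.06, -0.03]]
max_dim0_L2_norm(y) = 2.44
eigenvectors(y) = [[(-0.88+0j), 0.46-0.37j, (0.46+0.37j)], [(0.3+0j), (0.67+0j), 0.67-0.00j], [-0.37+0.00j, 0.09+0.45j, 0.09-0.45j]]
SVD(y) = [[0.97,-0.13,0.22], [-0.13,-0.99,-0.01], [0.22,-0.01,-0.98]] @ diag([3.1005080754719656, 2.147302130810257, 0.9614797101087782]) @ [[-0.62, 0.74, -0.25], [0.07, -0.26, -0.96], [0.78, 0.62, -0.11]]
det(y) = -6.40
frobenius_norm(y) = 3.89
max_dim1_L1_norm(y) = 4.64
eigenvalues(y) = [(-2.74+0j), (0.62+1.4j), (0.62-1.4j)]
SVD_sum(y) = [[-1.87, 2.23, -0.73], [0.25, -0.3, 0.1], [-0.43, 0.51, -0.17]] + [[-0.02, 0.07, 0.27],  [-0.14, 0.56, 2.05],  [-0.00, 0.01, 0.03]] + [[0.17,0.13,-0.02], [-0.01,-0.01,0.00], [-0.73,-0.58,0.11]]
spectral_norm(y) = 3.10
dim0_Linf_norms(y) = [1.72, 2.43, 2.15]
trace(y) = -1.50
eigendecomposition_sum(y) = [[(-1.7+0j), (1.36-0j), -1.38+0.00j], [0.57-0.00j, -0.46+0.00j, 0.46-0.00j], [-0.72+0.00j, (0.57-0j), -0.58+0.00j]] + [[(-0.01+0.32j), 0.54+0.18j, 0.45-0.62j], [-0.24+0.28j, 0.35+0.54j, (0.84-0.23j)], [-0.22-0.12j, (-0.32+0.31j), 0.28+0.54j]] + [[(-0.01-0.32j), (0.54-0.18j), (0.45+0.62j)],[(-0.24-0.28j), (0.35-0.54j), 0.84+0.23j],[(-0.22+0.12j), (-0.32-0.31j), 0.28-0.54j]]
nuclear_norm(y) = 6.21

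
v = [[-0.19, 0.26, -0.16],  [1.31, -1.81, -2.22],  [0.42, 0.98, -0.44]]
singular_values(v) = [3.15, 1.17, 0.27]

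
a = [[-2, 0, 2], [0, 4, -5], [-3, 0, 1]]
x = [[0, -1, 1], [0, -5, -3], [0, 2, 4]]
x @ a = [[-3, -4, 6], [9, -20, 22], [-12, 8, -6]]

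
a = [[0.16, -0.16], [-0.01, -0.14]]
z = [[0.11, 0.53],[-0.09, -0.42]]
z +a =[[0.27, 0.37], [-0.1, -0.56]]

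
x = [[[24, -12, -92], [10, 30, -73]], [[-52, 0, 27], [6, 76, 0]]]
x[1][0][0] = -52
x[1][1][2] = 0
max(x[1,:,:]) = 76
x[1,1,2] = 0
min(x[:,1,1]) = 30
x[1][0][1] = 0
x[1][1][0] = 6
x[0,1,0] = 10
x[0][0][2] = -92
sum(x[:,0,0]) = -28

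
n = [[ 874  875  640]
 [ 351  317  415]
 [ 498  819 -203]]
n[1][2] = 415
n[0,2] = 640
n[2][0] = 498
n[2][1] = 819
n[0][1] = 875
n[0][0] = 874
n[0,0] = 874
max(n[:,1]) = 875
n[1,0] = 351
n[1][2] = 415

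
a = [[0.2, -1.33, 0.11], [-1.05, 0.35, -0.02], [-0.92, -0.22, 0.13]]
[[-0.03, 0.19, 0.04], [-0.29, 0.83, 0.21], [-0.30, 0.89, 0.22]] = a @[[0.30,-0.88,-0.22], [0.06,-0.26,-0.06], [-0.09,0.17,0.05]]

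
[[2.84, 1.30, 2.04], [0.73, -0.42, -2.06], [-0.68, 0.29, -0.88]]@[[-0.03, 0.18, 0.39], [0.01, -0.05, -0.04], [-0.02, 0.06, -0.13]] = [[-0.11, 0.57, 0.79], [0.02, 0.03, 0.57], [0.04, -0.19, -0.16]]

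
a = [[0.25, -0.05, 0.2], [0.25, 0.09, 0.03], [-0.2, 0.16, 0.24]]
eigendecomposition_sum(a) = [[0.12+0.07j, (-0.09-0.01j), (0.02-0.11j)],[0.12-0.09j, (-0.05+0.09j), (-0.1-0.06j)],[(-0.1+0.07j), 0.05-0.07j, 0.08+0.06j]] + [[(0.12-0.07j), -0.09+0.01j, 0.02+0.11j], [0.12+0.09j, (-0.05-0.09j), -0.10+0.06j], [(-0.1-0.07j), (0.05+0.07j), (0.08-0.06j)]] + [[(0.01+0j), 0.13-0.00j, (0.16+0j)], [(0.02+0j), (0.18-0j), (0.23+0j)], [(0.01+0j), 0.07-0.00j, (0.08+0j)]]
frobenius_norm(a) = 0.55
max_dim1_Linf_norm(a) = 0.25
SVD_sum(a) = [[0.26, -0.04, 0.02], [0.23, -0.03, 0.02], [-0.2, 0.03, -0.01]] + [[-0.00, 0.06, 0.15], [-0.0, 0.02, 0.06], [-0.00, 0.11, 0.26]] + [[-0.01,-0.07,0.03], [0.02,0.1,-0.04], [0.0,0.02,-0.01]]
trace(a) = 0.58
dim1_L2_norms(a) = [0.32, 0.27, 0.35]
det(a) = 0.02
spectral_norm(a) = 0.41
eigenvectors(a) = [[0.21+0.54j, 0.21-0.54j, (0.56+0j)],[(0.62+0j), 0.62-0.00j, (0.78+0j)],[(-0.52-0.05j), -0.52+0.05j, 0.28+0.00j]]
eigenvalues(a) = [(0.15+0.21j), (0.15-0.21j), (0.28+0j)]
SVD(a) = [[-0.65,-0.49,0.58], [-0.57,-0.18,-0.8], [0.5,-0.85,-0.16]] @ diag([0.4110293218771496, 0.33371419949221837, 0.13924700935559947]) @ [[-0.99, 0.15, -0.07], [0.01, -0.38, -0.92], [-0.16, -0.91, 0.38]]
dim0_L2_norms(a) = [0.41, 0.19, 0.31]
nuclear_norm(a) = 0.88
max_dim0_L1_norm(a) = 0.7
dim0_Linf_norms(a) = [0.25, 0.16, 0.24]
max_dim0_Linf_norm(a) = 0.25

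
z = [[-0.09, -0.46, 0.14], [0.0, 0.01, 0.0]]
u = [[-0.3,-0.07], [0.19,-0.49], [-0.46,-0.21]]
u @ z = [[0.03, 0.14, -0.04],  [-0.02, -0.09, 0.03],  [0.04, 0.21, -0.06]]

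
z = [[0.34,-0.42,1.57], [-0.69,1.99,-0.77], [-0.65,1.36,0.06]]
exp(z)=[[0.67, 1.08, 1.44], [-1.35, 5.11, -2.99], [-1.43, 3.57, -0.92]]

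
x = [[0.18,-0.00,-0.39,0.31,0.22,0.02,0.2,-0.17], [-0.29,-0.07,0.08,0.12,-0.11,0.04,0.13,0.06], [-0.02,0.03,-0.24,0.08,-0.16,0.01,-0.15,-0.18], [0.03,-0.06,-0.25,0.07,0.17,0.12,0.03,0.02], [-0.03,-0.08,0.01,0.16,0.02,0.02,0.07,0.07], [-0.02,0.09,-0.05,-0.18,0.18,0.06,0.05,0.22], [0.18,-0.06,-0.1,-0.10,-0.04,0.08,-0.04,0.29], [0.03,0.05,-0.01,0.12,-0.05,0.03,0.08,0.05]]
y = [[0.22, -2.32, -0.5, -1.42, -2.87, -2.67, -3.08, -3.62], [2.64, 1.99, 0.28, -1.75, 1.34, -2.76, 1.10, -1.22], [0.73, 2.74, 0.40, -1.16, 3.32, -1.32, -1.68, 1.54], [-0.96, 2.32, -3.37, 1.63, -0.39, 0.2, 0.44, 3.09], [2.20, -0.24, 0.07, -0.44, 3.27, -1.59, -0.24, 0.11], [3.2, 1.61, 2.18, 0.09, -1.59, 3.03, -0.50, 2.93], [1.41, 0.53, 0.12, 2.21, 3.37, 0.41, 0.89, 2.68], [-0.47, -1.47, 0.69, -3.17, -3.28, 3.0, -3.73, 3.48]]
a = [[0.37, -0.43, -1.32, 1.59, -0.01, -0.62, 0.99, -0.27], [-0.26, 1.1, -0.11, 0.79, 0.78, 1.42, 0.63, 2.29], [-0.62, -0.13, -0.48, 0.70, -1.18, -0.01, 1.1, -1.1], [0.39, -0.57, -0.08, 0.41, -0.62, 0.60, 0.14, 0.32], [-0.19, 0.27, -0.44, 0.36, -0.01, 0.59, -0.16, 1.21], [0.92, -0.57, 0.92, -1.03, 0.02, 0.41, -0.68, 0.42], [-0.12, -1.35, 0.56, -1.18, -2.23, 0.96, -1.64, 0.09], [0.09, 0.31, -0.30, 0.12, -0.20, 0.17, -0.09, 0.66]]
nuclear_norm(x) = 2.48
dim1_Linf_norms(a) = [1.59, 2.29, 1.18, 0.62, 1.21, 1.03, 2.23, 0.66]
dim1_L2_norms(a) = [2.46, 3.19, 2.22, 1.23, 1.51, 1.97, 3.48, 0.85]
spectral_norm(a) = 4.26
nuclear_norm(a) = 13.60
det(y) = 23553.15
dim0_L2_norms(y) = [5.08, 5.23, 4.13, 4.92, 7.52, 6.12, 5.36, 7.38]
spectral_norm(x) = 0.72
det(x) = -0.00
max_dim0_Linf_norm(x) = 0.39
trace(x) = 0.03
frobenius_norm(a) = 6.46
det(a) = -0.12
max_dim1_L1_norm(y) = 19.29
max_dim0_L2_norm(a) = 2.95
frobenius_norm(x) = 1.08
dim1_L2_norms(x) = [0.63, 0.38, 0.38, 0.34, 0.21, 0.36, 0.39, 0.17]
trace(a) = 0.82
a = x @ y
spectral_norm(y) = 9.72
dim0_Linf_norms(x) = [0.29, 0.09, 0.39, 0.31, 0.22, 0.12, 0.2, 0.29]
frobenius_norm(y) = 16.48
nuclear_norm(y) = 39.25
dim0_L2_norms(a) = [1.28, 2.01, 1.85, 2.53, 2.72, 2.06, 2.41, 2.95]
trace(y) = 14.91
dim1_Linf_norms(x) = [0.39, 0.29, 0.24, 0.25, 0.16, 0.22, 0.29, 0.12]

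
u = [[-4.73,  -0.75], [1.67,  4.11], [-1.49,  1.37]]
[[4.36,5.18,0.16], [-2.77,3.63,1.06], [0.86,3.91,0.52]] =u @ [[-0.87, -1.32, -0.08], [-0.32, 1.42, 0.29]]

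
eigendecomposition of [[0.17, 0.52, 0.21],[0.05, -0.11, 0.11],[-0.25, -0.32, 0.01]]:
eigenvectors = [[(-0.4-0.56j), (-0.4+0.56j), (-0.81+0j)], [(0.05-0.17j), 0.05+0.17j, 0.59+0.00j], [(0.7+0j), (0.7-0j), -0.07+0.00j]]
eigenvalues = [(0.13+0.28j), (0.13-0.28j), (-0.19+0j)]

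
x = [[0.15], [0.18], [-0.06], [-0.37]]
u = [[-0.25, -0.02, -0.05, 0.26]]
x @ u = [[-0.04, -0.00, -0.01, 0.04], [-0.04, -0.00, -0.01, 0.05], [0.02, 0.00, 0.0, -0.02], [0.09, 0.01, 0.02, -0.10]]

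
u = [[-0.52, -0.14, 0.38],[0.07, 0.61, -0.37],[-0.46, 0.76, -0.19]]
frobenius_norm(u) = 1.33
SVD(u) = [[0.15, 0.85, -0.50], [-0.61, -0.32, -0.72], [-0.78, 0.41, 0.48]] @ diag([1.100355069220787, 0.7499863764856483, 0.018416208242880764]) @ [[0.22, -0.89, 0.39],[-0.87, 0.00, 0.48],[-0.43, -0.45, -0.78]]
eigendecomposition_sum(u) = [[(-0.3-0.03j), (-0.14-0.31j), 0.23+0.22j], [(-0.02-0.22j), (0.21-0.14j), -0.13+0.19j], [-0.31-0.40j, 0.23-0.53j, (-0.01+0.54j)]] + [[(-0.3+0.03j), (-0.14+0.31j), 0.23-0.22j],[-0.02+0.22j, 0.21+0.14j, -0.13-0.19j],[-0.31+0.40j, 0.23+0.53j, (-0.01-0.54j)]] + [[(0.07+0j), 0.14-0.00j, (-0.08+0j)],[(0.11+0j), (0.2-0j), -0.11+0.00j],[0.16+0.00j, (0.3-0j), (-0.17+0j)]]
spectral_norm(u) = 1.10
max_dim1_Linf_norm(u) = 0.76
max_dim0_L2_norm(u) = 0.98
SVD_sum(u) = [[0.03,-0.14,0.06], [-0.15,0.6,-0.26], [-0.18,0.76,-0.33]] + [[-0.56, 0.00, 0.31], [0.21, -0.00, -0.12], [-0.27, 0.00, 0.15]] + [[0.0, 0.0, 0.01], [0.01, 0.01, 0.01], [-0.0, -0.0, -0.01]]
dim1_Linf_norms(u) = [0.52, 0.61, 0.76]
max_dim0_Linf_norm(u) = 0.76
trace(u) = -0.10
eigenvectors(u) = [[0.32-0.35j, (0.32+0.35j), (0.36+0j)],[(0.29+0.19j), 0.29-0.19j, (0.52+0j)],[0.81+0.00j, (0.81-0j), (0.78+0j)]]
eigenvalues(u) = [(-0.1+0.38j), (-0.1-0.38j), (0.1+0j)]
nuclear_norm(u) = 1.87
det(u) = 0.02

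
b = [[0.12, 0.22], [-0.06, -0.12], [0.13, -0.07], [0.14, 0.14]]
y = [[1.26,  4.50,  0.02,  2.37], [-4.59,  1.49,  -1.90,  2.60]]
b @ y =[[-0.86, 0.87, -0.42, 0.86],[0.48, -0.45, 0.23, -0.45],[0.49, 0.48, 0.14, 0.13],[-0.47, 0.84, -0.26, 0.70]]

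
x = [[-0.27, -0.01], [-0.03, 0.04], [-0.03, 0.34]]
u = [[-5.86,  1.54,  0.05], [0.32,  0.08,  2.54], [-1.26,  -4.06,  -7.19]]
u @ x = [[1.53, 0.14], [-0.16, 0.86], [0.68, -2.59]]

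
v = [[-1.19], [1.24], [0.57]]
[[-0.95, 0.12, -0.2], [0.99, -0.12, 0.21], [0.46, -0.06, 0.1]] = v @ [[0.8,-0.1,0.17]]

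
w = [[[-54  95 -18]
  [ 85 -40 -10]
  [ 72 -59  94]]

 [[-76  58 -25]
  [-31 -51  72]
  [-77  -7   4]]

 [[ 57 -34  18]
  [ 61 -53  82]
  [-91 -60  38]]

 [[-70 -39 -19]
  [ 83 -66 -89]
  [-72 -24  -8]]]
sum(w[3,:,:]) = -304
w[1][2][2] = 4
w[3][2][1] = -24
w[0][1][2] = -10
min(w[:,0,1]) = -39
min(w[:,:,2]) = -89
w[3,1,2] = -89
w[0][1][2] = -10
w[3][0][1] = -39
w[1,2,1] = -7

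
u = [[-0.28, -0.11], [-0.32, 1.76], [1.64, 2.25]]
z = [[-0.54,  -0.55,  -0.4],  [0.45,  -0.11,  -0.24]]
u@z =[[0.1, 0.17, 0.14], [0.96, -0.02, -0.29], [0.13, -1.15, -1.2]]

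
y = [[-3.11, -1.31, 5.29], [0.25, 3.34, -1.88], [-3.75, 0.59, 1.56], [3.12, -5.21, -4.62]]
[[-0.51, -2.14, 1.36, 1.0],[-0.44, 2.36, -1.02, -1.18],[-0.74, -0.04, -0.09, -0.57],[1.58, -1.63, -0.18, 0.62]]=y@[[0.15,  -0.02,  0.12,  0.23], [-0.17,  0.55,  -0.15,  -0.22], [-0.05,  -0.28,  0.29,  0.27]]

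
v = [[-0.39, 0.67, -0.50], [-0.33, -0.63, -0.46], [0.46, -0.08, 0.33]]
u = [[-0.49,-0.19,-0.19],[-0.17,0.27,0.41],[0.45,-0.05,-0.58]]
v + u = [[-0.88, 0.48, -0.69], [-0.5, -0.36, -0.05], [0.91, -0.13, -0.25]]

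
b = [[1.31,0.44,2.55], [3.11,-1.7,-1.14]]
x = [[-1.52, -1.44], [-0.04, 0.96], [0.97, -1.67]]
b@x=[[0.46,-5.72], [-5.76,-4.21]]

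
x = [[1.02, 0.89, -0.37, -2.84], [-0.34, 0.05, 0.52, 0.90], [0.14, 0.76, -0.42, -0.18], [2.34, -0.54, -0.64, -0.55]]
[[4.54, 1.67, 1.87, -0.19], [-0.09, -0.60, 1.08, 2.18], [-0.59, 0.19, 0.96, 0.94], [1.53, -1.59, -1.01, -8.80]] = x@[[1.25, -0.94, 0.74, -2.37], [0.37, 0.07, 2.37, 3.08], [3.11, -0.27, 2.23, 2.62], [-1.44, -0.87, 0.06, -0.16]]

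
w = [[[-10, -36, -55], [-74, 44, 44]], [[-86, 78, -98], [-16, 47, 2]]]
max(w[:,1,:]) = 47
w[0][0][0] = -10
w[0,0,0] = -10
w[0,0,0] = -10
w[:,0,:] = [[-10, -36, -55], [-86, 78, -98]]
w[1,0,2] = -98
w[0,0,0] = -10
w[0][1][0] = -74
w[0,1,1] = 44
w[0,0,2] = -55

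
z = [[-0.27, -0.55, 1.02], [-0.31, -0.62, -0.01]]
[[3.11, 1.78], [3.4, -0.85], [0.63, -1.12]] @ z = [[-1.39, -2.81, 3.15], [-0.65, -1.34, 3.48], [0.18, 0.35, 0.65]]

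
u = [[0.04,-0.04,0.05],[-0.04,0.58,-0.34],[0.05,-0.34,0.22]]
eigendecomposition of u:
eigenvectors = [[-0.08, 0.84, -0.54], [0.85, 0.34, 0.4], [-0.52, 0.43, 0.74]]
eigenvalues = [0.79, 0.05, 0.0]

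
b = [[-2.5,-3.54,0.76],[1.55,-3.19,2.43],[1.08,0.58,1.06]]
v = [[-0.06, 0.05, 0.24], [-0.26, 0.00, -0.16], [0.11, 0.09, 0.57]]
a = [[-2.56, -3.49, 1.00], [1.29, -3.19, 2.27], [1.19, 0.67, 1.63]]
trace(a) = -4.12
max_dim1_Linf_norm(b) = 3.54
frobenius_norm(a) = 6.42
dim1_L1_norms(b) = [6.8, 7.17, 2.72]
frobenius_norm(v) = 0.71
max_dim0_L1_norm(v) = 0.97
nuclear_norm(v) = 0.91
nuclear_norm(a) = 9.83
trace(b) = -4.63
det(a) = 19.78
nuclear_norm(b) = 9.40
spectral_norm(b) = 5.32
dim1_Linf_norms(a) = [3.49, 3.19, 1.63]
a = v + b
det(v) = 0.00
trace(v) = 0.51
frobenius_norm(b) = 6.36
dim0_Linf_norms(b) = [2.5, 3.54, 2.43]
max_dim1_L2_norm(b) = 4.4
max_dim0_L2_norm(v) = 0.64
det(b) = 11.80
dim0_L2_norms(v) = [0.29, 0.1, 0.64]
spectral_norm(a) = 5.35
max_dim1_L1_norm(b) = 7.17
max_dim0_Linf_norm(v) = 0.57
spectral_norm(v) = 0.66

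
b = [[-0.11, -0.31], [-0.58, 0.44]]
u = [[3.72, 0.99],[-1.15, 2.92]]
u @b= [[-0.98, -0.72], [-1.57, 1.64]]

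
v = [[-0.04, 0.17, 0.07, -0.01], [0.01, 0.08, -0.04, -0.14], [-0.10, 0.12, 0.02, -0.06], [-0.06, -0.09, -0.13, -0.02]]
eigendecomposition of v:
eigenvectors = [[(0.21+0.48j),  0.21-0.48j,  (0.42+0j),  -0.52+0.00j], [(-0.38-0.19j),  (-0.38+0.19j),  0.47+0.00j,  -0.59+0.00j], [(-0.17+0.43j),  -0.17-0.43j,  -0.67+0.00j,  (-0.28+0j)], [(-0.57+0j),  -0.57-0.00j,  (0.39+0j),  0.55+0.00j]]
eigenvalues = [(-0.1+0.12j), (-0.1-0.12j), (0.03+0j), (0.2+0j)]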